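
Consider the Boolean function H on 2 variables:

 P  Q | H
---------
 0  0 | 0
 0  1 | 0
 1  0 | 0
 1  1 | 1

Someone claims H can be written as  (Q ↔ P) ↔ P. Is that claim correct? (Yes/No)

Evaluate (Q ↔ P) ↔ P on each row and compare to H:
  P=0, Q=0: formula gives 0, H = 0 ✓
  P=0, Q=1: formula gives 1, but H = 0 ✗
A single disagreement suffices: at (0,1) they differ, so the formula does not compute H.

No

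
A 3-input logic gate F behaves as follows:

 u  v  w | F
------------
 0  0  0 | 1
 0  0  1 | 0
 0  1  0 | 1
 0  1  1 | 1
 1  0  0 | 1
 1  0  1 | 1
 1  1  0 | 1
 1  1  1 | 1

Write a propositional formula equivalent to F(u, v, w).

F is 0 on exactly one input, (0,0,1), whose minterm is ¬u·¬v·w. So F is the negation of that single conjunction.

F(u, v, w) = not ((not u and not v) and w)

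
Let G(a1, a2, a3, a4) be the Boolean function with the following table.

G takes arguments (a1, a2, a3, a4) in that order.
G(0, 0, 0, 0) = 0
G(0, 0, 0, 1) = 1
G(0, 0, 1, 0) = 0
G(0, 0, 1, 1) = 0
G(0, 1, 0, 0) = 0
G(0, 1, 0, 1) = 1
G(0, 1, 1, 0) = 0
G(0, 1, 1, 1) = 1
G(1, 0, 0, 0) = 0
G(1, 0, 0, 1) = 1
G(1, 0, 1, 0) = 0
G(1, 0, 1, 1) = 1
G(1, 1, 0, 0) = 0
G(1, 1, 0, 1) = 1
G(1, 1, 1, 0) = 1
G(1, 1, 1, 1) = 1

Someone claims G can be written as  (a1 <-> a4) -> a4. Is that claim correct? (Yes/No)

No

Check the formula against G row by row:
  a1=0, a2=0, a3=0, a4=0: formula gives 0, G = 0 ✓
  a1=0, a2=0, a3=0, a4=1: formula gives 1, G = 1 ✓
  a1=0, a2=0, a3=1, a4=0: formula gives 0, G = 0 ✓
  a1=0, a2=0, a3=1, a4=1: formula gives 1, but G = 0 ✗
Row (0,0,1,1) is a counterexample, so the formula is not equivalent to G.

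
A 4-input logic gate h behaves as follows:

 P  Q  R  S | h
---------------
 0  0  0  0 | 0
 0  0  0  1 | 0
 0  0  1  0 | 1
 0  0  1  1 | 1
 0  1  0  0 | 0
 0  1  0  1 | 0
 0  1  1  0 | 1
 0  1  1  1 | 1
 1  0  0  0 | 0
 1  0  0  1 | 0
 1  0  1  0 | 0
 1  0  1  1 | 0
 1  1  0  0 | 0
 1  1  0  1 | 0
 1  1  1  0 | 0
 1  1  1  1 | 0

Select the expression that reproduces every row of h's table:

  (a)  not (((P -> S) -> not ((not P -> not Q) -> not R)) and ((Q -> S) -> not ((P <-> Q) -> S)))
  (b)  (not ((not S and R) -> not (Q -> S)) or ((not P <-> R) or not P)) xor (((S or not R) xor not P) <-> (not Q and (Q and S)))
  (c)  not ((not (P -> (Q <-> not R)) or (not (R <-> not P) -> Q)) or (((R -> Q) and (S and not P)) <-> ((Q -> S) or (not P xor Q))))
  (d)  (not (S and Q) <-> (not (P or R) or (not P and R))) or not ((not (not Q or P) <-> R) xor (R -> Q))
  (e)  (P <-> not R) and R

e

(a): at (0,0,0,0) it gives 1, but h = 0 — eliminated.
(b): at (0,0,1,1) it gives 0, but h = 1 — eliminated.
(c): at (0,0,0,0) it gives 1, but h = 0 — eliminated.
(d): at (0,0,0,0) it gives 1, but h = 0 — eliminated.
That leaves (e). Evaluating it on every row reproduces the table of h exactly.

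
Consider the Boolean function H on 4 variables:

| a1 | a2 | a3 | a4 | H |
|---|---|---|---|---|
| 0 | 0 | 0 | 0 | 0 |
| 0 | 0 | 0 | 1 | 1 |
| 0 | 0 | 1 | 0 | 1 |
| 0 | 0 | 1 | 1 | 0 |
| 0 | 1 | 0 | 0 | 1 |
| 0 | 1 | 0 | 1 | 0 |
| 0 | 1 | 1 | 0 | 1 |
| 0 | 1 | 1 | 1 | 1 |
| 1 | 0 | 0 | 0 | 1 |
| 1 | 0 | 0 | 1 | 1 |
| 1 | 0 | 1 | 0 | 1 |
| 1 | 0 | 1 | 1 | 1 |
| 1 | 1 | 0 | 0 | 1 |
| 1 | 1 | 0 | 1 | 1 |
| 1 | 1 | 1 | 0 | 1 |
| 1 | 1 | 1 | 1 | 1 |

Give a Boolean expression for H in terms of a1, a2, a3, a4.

There are just 3 zero rows: (0,0,0,0), (0,0,1,1), (0,1,0,1). Their minterms are ¬a1·¬a2·¬a3·¬a4, ¬a1·¬a2·a3·a4, ¬a1·a2·¬a3·a4; the OR of those covers precisely the 0-outputs, and negating it yields H.

H(a1, a2, a3, a4) = NOT (((((NOT a1 AND NOT a2) AND NOT a3) AND NOT a4) OR (((NOT a1 AND NOT a2) AND a3) AND a4)) OR (((NOT a1 AND a2) AND NOT a3) AND a4))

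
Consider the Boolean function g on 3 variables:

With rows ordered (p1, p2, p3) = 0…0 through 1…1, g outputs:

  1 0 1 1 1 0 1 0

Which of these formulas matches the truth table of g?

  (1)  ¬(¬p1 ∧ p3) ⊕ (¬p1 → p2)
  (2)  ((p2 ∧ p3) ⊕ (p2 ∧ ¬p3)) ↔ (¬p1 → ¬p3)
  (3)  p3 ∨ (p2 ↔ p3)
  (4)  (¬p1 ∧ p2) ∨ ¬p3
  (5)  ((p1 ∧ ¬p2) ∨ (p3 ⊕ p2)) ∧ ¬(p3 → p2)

(1) fails at (0,1,0): the formula yields 0, g is 1.
(2) fails at (0,0,0): the formula yields 0, g is 1.
(3) fails at (0,0,1): the formula yields 1, g is 0.
(5) fails at (0,0,0): the formula yields 0, g is 1.
That leaves (4). Evaluating it on every row reproduces the table of g exactly.

4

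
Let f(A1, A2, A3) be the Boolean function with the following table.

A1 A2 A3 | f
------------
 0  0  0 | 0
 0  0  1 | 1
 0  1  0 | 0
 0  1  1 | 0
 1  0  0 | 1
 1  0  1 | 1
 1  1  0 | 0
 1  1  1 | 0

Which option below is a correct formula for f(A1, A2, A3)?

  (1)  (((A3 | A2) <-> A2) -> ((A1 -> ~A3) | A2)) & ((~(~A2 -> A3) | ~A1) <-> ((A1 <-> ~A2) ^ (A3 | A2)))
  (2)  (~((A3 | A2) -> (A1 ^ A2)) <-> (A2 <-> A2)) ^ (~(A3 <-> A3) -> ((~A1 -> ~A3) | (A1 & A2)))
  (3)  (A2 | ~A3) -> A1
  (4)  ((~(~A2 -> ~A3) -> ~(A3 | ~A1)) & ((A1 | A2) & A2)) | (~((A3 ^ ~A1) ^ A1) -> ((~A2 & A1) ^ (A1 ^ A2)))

(2) disagrees with f on (0,0,0) (formula → 1, table → 0); rule it out.
(3) disagrees with f on (1,1,0) (formula → 1, table → 0); rule it out.
(4) disagrees with f on (0,0,0) (formula → 1, table → 0); rule it out.
Only (1) survives; checking it on all 8 rows confirms it matches f.

1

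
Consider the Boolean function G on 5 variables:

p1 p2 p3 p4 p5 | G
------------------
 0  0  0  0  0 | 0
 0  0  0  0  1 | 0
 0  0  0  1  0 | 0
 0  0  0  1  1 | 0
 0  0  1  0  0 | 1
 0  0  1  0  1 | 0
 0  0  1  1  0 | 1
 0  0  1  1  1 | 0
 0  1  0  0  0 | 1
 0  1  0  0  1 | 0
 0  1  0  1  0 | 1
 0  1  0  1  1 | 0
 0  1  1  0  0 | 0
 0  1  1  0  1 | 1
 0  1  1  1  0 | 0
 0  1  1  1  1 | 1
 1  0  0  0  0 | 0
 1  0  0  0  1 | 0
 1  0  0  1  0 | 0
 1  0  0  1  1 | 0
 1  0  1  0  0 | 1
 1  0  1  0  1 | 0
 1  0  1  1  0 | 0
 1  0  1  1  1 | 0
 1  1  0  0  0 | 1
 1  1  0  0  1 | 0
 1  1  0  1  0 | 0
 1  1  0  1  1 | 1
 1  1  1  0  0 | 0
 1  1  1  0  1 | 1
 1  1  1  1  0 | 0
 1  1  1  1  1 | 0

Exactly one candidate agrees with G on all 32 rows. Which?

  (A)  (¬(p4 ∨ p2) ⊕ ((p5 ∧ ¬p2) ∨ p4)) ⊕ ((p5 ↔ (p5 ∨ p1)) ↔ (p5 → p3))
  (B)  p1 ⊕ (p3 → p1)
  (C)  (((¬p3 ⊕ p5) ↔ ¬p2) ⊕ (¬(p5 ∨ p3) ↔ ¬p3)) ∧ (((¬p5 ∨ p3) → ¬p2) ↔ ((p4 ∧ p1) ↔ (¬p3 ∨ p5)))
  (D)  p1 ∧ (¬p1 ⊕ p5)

(A): at (0,0,0,1,1) it gives 1, but G = 0 — eliminated.
(B): at (0,0,0,0,0) it gives 1, but G = 0 — eliminated.
(D): at (0,0,1,0,0) it gives 0, but G = 1 — eliminated.
That leaves (C). Evaluating it on every row reproduces the table of G exactly.

C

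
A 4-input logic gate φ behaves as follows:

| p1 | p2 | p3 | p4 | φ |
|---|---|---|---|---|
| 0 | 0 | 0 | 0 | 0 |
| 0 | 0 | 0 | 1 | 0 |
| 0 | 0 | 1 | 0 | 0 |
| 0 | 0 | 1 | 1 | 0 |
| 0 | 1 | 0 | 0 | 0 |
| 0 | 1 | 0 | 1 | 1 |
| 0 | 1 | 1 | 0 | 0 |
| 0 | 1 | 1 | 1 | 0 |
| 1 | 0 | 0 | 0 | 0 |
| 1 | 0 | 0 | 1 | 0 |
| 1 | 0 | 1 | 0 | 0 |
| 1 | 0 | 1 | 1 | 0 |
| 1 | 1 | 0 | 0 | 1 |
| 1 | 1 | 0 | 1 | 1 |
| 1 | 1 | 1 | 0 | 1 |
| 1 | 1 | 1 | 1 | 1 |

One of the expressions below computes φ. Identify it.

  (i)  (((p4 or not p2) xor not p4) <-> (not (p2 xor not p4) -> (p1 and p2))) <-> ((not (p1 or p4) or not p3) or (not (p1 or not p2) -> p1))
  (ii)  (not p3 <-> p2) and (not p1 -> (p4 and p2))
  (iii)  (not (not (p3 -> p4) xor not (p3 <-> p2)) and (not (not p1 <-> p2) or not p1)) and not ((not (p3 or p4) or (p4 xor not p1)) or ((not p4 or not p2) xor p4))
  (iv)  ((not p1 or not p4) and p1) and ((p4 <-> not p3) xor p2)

i

(ii) fails at (1,0,1,0): the formula yields 1, φ is 0.
(iii) fails at (0,0,0,1): the formula yields 1, φ is 0.
(iv) fails at (0,1,0,1): the formula yields 0, φ is 1.
(i) is the remaining candidate, and it agrees with φ on all 16 inputs.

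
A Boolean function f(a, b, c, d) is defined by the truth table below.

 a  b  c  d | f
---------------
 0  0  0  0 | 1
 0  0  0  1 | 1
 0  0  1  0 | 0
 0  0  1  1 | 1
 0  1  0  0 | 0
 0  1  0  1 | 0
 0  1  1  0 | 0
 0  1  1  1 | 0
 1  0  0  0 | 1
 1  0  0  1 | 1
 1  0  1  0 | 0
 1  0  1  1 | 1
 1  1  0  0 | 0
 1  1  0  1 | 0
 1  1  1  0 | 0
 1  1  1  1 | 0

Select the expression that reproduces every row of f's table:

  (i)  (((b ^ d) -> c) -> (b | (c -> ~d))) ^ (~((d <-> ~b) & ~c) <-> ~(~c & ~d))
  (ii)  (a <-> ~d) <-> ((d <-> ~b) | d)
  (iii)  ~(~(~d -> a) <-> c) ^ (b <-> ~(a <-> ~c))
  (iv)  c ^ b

i

(ii) fails at (0,0,1,0): the formula yields 1, f is 0.
(iii) fails at (0,0,0,1): the formula yields 0, f is 1.
(iv) fails at (0,0,0,0): the formula yields 0, f is 1.
That leaves (i). Evaluating it on every row reproduces the table of f exactly.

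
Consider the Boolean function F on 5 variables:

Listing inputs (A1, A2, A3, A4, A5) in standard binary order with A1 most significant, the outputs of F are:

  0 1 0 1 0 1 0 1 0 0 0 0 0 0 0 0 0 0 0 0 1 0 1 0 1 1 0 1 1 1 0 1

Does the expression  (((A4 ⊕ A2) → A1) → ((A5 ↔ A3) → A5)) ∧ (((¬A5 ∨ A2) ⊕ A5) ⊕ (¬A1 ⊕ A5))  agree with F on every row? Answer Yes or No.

Evaluate (((A4 ⊕ A2) → A1) → ((A5 ↔ A3) → A5)) ∧ (((¬A5 ∨ A2) ⊕ A5) ⊕ (¬A1 ⊕ A5)) on each row and compare to F:
  A1=0, A2=0, A3=0, A4=0, A5=0: formula gives 0, F = 0 ✓
  A1=0, A2=0, A3=0, A4=0, A5=1: formula gives 1, F = 1 ✓
  A1=0, A2=0, A3=0, A4=1, A5=0: formula gives 0, F = 0 ✓
  A1=0, A2=0, A3=0, A4=1, A5=1: formula gives 1, F = 1 ✓
  …
  A1=1, A2=1, A3=0, A4=0, A5=0: formula gives 0, but F = 1 ✗
Since they disagree at (1,1,0,0,0), the expression is not a correct formula for F.

No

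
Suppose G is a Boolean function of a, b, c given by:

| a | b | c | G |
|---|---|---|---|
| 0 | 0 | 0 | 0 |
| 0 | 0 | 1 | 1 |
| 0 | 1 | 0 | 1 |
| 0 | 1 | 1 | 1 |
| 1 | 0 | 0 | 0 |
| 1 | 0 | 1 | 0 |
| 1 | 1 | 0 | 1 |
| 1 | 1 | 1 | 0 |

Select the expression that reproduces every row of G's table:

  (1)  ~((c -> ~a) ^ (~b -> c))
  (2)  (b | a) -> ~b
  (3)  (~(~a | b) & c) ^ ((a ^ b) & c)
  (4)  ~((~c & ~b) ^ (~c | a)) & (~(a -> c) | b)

(2) disagrees with G on (0,0,0) (formula → 1, table → 0); rule it out.
(3) disagrees with G on (0,0,1) (formula → 0, table → 1); rule it out.
(4) disagrees with G on (0,0,1) (formula → 0, table → 1); rule it out.
(1) is the remaining candidate, and it agrees with G on all 8 inputs.

1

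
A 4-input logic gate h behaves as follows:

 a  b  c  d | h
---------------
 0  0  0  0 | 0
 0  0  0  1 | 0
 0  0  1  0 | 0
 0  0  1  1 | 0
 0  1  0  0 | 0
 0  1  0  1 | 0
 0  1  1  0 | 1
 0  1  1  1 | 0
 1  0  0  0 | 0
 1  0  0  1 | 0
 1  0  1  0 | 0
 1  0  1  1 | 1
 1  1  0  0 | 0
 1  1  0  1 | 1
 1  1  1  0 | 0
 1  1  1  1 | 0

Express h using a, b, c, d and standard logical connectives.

Collect the rows where h=1 — (0,1,1,0), (1,0,1,1), (1,1,0,1) — and write one minterm per row: ¬a·b·c·¬d, a·¬b·c·d, a·b·¬c·d. Their union (logical OR) reproduces the table exactly.

h(a, b, c, d) = ((((not a and b) and c) and not d) or (((a and not b) and c) and d)) or (((a and b) and not c) and d)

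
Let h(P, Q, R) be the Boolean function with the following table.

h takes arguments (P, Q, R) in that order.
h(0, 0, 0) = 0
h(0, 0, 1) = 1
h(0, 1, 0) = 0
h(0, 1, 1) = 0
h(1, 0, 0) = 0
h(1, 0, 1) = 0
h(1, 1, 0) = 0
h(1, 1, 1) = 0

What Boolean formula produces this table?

h(P, Q, R) = (P' · Q') · R

h is 1 on exactly one input, (0,0,1), whose minterm is ¬P·¬Q·R. So h is just that conjunction.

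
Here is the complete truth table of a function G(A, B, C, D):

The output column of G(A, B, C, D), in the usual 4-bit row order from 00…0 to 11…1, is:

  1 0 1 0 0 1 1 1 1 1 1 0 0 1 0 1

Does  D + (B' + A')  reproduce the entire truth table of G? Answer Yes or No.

No

Evaluate D + (B' + A') on each row and compare to G:
  A=0, B=0, C=0, D=0: formula gives 1, G = 1 ✓
  A=0, B=0, C=0, D=1: formula gives 1, but G = 0 ✗
Since they disagree at (0,0,0,1), the expression is not a correct formula for G.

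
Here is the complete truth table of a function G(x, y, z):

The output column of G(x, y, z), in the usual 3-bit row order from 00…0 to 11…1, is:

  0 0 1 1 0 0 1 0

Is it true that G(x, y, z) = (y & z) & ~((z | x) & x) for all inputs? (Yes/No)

No

Test each input against both G and the formula:
  x=0, y=0, z=0: formula gives 0, G = 0 ✓
  x=0, y=0, z=1: formula gives 0, G = 0 ✓
  x=0, y=1, z=0: formula gives 0, but G = 1 ✗
A single disagreement suffices: at (0,1,0) they differ, so the formula does not compute G.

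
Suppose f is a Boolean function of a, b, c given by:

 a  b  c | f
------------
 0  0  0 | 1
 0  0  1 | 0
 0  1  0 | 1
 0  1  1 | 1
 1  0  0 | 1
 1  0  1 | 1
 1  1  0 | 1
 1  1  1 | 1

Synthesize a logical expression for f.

f(a, b, c) = ¬((¬a ∧ ¬b) ∧ c)

f is 0 on exactly one input, (0,0,1), whose minterm is ¬a·¬b·c. So f is the negation of that single conjunction.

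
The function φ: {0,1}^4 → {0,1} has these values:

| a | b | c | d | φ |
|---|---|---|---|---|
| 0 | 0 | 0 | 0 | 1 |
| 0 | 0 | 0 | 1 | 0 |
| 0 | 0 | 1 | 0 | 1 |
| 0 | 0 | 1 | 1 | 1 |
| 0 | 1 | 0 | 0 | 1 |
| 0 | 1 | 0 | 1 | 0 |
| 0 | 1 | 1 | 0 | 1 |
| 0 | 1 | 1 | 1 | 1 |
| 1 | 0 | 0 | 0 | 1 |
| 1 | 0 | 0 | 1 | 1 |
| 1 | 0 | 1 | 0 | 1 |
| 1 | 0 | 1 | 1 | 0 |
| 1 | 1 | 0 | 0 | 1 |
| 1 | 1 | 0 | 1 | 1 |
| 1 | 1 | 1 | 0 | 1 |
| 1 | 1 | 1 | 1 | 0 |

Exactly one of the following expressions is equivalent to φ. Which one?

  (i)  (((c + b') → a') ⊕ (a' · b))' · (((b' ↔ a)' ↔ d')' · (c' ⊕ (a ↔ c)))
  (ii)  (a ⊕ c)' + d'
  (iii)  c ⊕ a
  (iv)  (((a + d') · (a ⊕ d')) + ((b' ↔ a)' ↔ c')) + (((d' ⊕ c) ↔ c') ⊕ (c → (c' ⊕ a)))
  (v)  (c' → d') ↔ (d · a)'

v

(i): at (0,0,0,0) it gives 0, but φ = 1 — eliminated.
(ii): at (0,0,0,1) it gives 1, but φ = 0 — eliminated.
(iii): at (0,0,0,0) it gives 0, but φ = 1 — eliminated.
(iv): at (0,0,0,1) it gives 1, but φ = 0 — eliminated.
(v) is the remaining candidate, and it agrees with φ on all 16 inputs.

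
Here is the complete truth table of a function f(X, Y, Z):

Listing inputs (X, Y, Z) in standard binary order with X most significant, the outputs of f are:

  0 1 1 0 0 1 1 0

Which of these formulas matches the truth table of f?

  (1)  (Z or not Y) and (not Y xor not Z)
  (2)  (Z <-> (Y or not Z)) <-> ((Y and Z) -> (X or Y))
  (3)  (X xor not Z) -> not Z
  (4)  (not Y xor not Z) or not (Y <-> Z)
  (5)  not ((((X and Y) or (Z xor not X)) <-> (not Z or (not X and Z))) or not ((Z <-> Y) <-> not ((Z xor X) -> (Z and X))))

4

(1): at (0,1,0) it gives 0, but f = 1 — eliminated.
(2): at (0,0,1) it gives 0, but f = 1 — eliminated.
(3): at (0,0,0) it gives 1, but f = 0 — eliminated.
(5): at (0,0,1) it gives 0, but f = 1 — eliminated.
Only (4) survives; checking it on all 8 rows confirms it matches f.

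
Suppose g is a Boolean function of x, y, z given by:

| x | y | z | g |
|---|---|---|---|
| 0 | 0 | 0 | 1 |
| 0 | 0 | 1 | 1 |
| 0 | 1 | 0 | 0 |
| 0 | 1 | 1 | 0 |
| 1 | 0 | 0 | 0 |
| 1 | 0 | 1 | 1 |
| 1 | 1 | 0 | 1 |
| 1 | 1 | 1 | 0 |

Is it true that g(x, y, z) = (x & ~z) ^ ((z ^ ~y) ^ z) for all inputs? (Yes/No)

Test each input against both g and the formula:
  x=0, y=0, z=0: formula gives 1, g = 1 ✓
  x=0, y=0, z=1: formula gives 1, g = 1 ✓
  x=0, y=1, z=0: formula gives 0, g = 0 ✓
  x=0, y=1, z=1: formula gives 0, g = 0 ✓
  x=1, y=0, z=0: formula gives 0, g = 0 ✓
  … (the remaining 3 rows also agree.)
No disagreement on any input; they are logically equivalent.

Yes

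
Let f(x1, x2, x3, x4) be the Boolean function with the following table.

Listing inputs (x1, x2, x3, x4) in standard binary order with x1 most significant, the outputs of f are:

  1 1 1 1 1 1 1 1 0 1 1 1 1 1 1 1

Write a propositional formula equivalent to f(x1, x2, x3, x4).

f is 0 on exactly one input, (1,0,0,0), whose minterm is x1·¬x2·¬x3·¬x4. So f is the negation of that single conjunction.

f(x1, x2, x3, x4) = not (((x1 and not x2) and not x3) and not x4)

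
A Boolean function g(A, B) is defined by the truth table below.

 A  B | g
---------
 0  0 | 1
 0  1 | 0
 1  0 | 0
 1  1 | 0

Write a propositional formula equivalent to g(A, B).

The output is 1 only when every input is 0 — NOR of all inputs.

g(A, B) = not (A or B)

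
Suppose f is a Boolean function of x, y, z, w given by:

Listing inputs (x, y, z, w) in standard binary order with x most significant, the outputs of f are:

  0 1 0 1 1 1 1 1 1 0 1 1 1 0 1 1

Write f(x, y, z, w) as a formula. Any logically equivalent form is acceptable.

f is 0 on only 4 rows — (0,0,0,0), (0,0,1,0), (1,0,0,1), (1,1,0,1). Writing each as a minterm (¬x·¬y·¬z·¬w, ¬x·¬y·z·¬w, x·¬y·¬z·w, x·y·¬z·w) and OR-ing them characterizes exactly where f=0, so f is the negation of that disjunction.

f(x, y, z, w) = NOT ((((((NOT x AND NOT y) AND NOT z) AND NOT w) OR (((NOT x AND NOT y) AND z) AND NOT w)) OR (((x AND NOT y) AND NOT z) AND w)) OR (((x AND y) AND NOT z) AND w))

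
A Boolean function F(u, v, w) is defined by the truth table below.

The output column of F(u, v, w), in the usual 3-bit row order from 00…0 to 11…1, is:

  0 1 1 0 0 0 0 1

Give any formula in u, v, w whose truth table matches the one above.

F(u, v, w) = (((~u & ~v) & w) | ((~u & v) & ~w)) | ((u & v) & w)

Collect the rows where F=1 — (0,0,1), (0,1,0), (1,1,1) — and write one minterm per row: ¬u·¬v·w, ¬u·v·¬w, u·v·w. Their union (logical OR) reproduces the table exactly.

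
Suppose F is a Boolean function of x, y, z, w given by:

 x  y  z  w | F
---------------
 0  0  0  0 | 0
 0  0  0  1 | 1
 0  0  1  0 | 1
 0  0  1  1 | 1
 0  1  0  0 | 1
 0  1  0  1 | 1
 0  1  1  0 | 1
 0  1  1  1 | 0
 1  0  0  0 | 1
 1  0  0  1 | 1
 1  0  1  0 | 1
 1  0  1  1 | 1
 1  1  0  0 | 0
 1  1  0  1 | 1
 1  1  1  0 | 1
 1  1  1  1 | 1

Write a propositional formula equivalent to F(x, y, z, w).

The 0-rows are (0,0,0,0), (0,1,1,1), (1,1,0,0). Take each as a conjunction (¬x·¬y·¬z·¬w, ¬x·y·z·w, x·y·¬z·¬w), form their disjunction, and complement — that gives a formula that is 1 everywhere F is.

F(x, y, z, w) = (((((x' · y') · z') · w') + (((x' · y) · z) · w)) + (((x · y) · z') · w'))'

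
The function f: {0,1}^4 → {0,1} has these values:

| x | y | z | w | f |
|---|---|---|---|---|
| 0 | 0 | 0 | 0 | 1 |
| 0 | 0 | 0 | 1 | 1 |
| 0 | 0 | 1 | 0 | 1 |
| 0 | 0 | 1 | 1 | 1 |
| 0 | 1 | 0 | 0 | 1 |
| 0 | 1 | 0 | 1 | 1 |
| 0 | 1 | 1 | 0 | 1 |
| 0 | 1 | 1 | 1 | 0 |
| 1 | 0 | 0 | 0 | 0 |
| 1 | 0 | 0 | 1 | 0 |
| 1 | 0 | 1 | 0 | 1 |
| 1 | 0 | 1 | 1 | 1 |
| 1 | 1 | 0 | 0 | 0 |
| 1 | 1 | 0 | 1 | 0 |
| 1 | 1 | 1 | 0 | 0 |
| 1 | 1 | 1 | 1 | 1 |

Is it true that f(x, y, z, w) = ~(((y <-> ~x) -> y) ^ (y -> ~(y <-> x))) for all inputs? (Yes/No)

No

Check the formula against f row by row:
  x=0, y=0, z=0, w=0: formula gives 1, f = 1 ✓
  x=0, y=0, z=0, w=1: formula gives 1, f = 1 ✓
  x=0, y=0, z=1, w=0: formula gives 1, f = 1 ✓
  x=0, y=0, z=1, w=1: formula gives 1, f = 1 ✓
  …
  x=0, y=1, z=1, w=1: formula gives 1, but f = 0 ✗
Row (0,1,1,1) is a counterexample, so the formula is not equivalent to f.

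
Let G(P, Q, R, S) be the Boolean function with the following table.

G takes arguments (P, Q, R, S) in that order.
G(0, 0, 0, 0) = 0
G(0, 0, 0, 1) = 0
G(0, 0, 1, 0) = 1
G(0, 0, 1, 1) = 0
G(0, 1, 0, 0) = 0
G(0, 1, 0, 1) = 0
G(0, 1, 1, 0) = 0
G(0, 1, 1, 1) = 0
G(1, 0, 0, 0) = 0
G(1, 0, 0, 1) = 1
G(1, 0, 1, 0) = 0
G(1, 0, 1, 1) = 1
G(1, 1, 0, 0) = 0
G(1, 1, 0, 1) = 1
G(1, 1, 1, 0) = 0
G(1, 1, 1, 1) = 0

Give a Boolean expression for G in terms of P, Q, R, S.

The 1-rows are (0,0,1,0), (1,0,0,1), (1,0,1,1), (1,1,0,1). Each contributes one minterm — ¬P·¬Q·R·¬S; P·¬Q·¬R·S; P·¬Q·R·S; P·Q·¬R·S — and their disjunction is a sum-of-products form of G.

G(P, Q, R, S) = (((((NOT P AND NOT Q) AND R) AND NOT S) OR (((P AND NOT Q) AND NOT R) AND S)) OR (((P AND NOT Q) AND R) AND S)) OR (((P AND Q) AND NOT R) AND S)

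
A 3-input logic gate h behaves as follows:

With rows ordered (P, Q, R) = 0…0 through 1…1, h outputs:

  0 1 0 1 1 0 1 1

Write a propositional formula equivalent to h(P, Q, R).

h(P, Q, R) = NOT ((((NOT P AND NOT Q) AND NOT R) OR ((NOT P AND Q) AND NOT R)) OR ((P AND NOT Q) AND R))

There are just 3 zero rows: (0,0,0), (0,1,0), (1,0,1). Their minterms are ¬P·¬Q·¬R, ¬P·Q·¬R, P·¬Q·R; the OR of those covers precisely the 0-outputs, and negating it yields h.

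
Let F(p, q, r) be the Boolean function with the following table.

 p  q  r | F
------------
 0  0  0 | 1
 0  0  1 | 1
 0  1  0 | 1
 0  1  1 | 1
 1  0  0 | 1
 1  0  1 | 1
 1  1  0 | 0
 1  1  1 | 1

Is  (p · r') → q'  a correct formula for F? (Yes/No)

Yes

Check the formula against F row by row:
  p=0, q=0, r=0: formula gives 1, F = 1 ✓
  p=0, q=0, r=1: formula gives 1, F = 1 ✓
  p=0, q=1, r=0: formula gives 1, F = 1 ✓
  p=0, q=1, r=1: formula gives 1, F = 1 ✓
  p=1, q=0, r=0: formula gives 1, F = 1 ✓
  … (the remaining 3 rows also agree.)
Every row agrees, so the formula is equivalent.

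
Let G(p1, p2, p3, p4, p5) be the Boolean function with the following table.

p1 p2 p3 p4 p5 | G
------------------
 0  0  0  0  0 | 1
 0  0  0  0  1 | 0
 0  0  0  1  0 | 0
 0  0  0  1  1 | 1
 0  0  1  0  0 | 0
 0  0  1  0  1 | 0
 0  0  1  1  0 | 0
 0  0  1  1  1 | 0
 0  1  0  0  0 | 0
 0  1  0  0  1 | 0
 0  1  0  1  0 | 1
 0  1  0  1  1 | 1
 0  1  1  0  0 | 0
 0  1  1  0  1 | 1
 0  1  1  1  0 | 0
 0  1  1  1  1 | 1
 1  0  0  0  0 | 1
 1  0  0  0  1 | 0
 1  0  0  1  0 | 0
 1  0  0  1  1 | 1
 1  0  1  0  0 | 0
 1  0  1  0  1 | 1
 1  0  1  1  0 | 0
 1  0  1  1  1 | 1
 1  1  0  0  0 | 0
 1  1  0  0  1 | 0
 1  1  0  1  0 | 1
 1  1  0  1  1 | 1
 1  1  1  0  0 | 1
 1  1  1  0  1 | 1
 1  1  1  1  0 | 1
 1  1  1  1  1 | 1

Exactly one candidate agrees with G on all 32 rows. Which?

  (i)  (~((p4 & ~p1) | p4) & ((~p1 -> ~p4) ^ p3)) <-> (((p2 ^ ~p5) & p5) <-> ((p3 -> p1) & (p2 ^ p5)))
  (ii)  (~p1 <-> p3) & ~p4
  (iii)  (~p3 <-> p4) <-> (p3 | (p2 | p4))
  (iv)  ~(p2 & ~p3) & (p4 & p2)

(ii) fails at (0,0,0,0,0): the formula yields 0, G is 1.
(iii) fails at (0,0,0,0,1): the formula yields 1, G is 0.
(iv) fails at (0,0,0,0,0): the formula yields 0, G is 1.
(i) is the remaining candidate, and it agrees with G on all 32 inputs.

i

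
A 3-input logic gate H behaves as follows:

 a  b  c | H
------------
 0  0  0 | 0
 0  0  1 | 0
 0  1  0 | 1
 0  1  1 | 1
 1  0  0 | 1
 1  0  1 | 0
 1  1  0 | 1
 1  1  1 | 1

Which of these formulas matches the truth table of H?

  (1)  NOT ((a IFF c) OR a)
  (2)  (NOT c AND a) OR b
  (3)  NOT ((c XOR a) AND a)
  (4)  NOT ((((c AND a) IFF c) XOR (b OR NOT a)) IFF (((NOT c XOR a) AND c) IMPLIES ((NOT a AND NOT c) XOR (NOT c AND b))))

2

(1) disagrees with H on (0,0,1) (formula → 1, table → 0); rule it out.
(3) disagrees with H on (0,0,0) (formula → 1, table → 0); rule it out.
(4) disagrees with H on (0,0,0) (formula → 1, table → 0); rule it out.
Only (2) survives; checking it on all 8 rows confirms it matches H.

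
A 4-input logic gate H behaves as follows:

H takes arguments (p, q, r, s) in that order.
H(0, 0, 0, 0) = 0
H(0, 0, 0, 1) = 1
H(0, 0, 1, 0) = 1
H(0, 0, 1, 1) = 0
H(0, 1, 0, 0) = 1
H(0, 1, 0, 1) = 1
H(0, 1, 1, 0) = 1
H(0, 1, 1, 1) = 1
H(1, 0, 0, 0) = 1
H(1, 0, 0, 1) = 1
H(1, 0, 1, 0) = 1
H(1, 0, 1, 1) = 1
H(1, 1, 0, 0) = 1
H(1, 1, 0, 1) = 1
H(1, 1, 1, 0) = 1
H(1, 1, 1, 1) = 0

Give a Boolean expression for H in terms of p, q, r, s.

H(p, q, r, s) = NOT (((((NOT p AND NOT q) AND NOT r) AND NOT s) OR (((NOT p AND NOT q) AND r) AND s)) OR (((p AND q) AND r) AND s))

The 0-rows are (0,0,0,0), (0,0,1,1), (1,1,1,1). Take each as a conjunction (¬p·¬q·¬r·¬s, ¬p·¬q·r·s, p·q·r·s), form their disjunction, and complement — that gives a formula that is 1 everywhere H is.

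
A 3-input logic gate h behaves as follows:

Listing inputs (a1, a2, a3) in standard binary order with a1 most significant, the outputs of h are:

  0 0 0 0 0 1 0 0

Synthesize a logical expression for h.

h(a1, a2, a3) = (a1 ∧ ¬a2) ∧ a3

h is 1 on exactly one input, (1,0,1), whose minterm is a1·¬a2·a3. So h is just that conjunction.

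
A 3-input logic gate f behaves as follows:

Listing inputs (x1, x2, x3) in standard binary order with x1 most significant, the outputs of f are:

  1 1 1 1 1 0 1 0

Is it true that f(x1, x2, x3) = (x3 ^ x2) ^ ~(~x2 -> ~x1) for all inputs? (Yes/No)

Evaluate (x3 ^ x2) ^ ~(~x2 -> ~x1) on each row and compare to f:
  x1=0, x2=0, x3=0: formula gives 0, but f = 1 ✗
A single disagreement suffices: at (0,0,0) they differ, so the formula does not compute f.

No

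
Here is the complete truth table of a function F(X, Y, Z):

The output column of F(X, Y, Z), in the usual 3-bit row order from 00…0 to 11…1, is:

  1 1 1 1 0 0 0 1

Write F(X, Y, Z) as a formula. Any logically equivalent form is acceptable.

F(X, Y, Z) = ~((((X & ~Y) & ~Z) | ((X & ~Y) & Z)) | ((X & Y) & ~Z))

The 0-rows are (1,0,0), (1,0,1), (1,1,0). Take each as a conjunction (X·¬Y·¬Z, X·¬Y·Z, X·Y·¬Z), form their disjunction, and complement — that gives a formula that is 1 everywhere F is.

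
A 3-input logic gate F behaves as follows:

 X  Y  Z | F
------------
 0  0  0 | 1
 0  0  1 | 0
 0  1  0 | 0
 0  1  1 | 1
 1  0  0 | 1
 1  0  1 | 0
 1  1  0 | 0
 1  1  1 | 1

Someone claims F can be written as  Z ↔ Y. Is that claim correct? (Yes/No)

Yes

Test each input against both F and the formula:
  X=0, Y=0, Z=0: formula gives 1, F = 1 ✓
  X=0, Y=0, Z=1: formula gives 0, F = 0 ✓
  X=0, Y=1, Z=0: formula gives 0, F = 0 ✓
  X=0, Y=1, Z=1: formula gives 1, F = 1 ✓
  X=1, Y=0, Z=0: formula gives 1, F = 1 ✓
  …and likewise for the remaining 3 rows.
Every row agrees, so the formula is equivalent.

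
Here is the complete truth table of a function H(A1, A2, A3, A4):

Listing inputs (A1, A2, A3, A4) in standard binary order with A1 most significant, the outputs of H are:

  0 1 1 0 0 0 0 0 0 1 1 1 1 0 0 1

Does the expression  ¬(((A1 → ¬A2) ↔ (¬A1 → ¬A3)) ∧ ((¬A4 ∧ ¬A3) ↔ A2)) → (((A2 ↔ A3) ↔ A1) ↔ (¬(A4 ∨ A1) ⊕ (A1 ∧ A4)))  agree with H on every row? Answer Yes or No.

Check the formula against H row by row:
  A1=0, A2=0, A3=0, A4=0: formula gives 0, H = 0 ✓
  A1=0, A2=0, A3=0, A4=1: formula gives 1, H = 1 ✓
  A1=0, A2=0, A3=1, A4=0: formula gives 1, H = 1 ✓
  A1=0, A2=0, A3=1, A4=1: formula gives 0, H = 0 ✓
  A1=0, A2=1, A3=0, A4=0: formula gives 1, but H = 0 ✗
Row (0,1,0,0) is a counterexample, so the formula is not equivalent to H.

No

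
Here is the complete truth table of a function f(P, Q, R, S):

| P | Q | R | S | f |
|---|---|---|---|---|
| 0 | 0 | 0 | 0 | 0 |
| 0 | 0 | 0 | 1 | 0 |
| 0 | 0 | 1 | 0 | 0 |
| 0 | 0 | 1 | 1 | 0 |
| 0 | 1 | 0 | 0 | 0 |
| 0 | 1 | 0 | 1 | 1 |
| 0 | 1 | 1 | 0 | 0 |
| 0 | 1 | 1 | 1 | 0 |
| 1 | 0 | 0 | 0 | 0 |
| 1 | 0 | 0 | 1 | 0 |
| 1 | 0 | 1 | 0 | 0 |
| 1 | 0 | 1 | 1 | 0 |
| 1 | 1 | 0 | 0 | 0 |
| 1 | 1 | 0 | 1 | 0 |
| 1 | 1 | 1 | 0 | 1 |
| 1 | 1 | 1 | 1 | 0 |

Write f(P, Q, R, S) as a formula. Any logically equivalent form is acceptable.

f(P, Q, R, S) = (((not P and Q) and not R) and S) or (((P and Q) and R) and not S)

f=1 on 2 inputs: (0,1,0,1), (1,1,1,0). Reading each as a conjunction of literals (¬P·Q·¬R·S, P·Q·R·¬S) and taking the OR gives the canonical DNF.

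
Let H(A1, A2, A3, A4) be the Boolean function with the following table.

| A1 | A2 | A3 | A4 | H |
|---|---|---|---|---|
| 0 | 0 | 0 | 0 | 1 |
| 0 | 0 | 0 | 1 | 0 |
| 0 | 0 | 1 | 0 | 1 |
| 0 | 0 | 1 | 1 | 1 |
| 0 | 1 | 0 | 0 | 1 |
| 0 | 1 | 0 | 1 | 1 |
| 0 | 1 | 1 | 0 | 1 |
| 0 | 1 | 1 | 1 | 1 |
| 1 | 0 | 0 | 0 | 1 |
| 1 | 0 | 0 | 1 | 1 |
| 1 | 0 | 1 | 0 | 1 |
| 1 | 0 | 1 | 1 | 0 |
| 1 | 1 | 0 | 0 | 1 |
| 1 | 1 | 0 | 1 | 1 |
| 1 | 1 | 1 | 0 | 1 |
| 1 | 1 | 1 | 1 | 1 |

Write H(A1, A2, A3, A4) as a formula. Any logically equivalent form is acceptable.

There are just 2 zero rows: (0,0,0,1), (1,0,1,1). Their minterms are ¬A1·¬A2·¬A3·A4, A1·¬A2·A3·A4; the OR of those covers precisely the 0-outputs, and negating it yields H.

H(A1, A2, A3, A4) = ((((A1' · A2') · A3') · A4) + (((A1 · A2') · A3) · A4))'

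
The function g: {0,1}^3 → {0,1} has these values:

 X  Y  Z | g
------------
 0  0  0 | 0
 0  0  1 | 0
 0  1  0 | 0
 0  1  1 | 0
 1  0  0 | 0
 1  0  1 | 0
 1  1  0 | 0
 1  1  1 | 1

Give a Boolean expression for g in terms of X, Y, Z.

The output is 1 only when every input is 1 — the AND of all inputs.

g(X, Y, Z) = (X AND Y) AND Z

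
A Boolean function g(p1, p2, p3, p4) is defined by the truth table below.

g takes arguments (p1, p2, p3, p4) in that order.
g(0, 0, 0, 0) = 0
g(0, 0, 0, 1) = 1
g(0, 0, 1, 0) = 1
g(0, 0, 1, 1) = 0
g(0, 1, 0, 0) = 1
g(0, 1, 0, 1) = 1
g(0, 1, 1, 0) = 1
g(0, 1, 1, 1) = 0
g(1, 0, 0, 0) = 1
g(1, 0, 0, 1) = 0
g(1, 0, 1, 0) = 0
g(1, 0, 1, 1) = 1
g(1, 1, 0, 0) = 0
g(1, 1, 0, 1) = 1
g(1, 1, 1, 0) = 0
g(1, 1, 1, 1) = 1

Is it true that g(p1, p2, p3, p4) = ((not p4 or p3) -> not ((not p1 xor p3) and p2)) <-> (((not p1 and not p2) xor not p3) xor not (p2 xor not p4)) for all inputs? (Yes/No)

Check the formula against g row by row:
  p1=0, p2=0, p3=0, p4=0: formula gives 0, g = 0 ✓
  p1=0, p2=0, p3=0, p4=1: formula gives 1, g = 1 ✓
  p1=0, p2=0, p3=1, p4=0: formula gives 1, g = 1 ✓
  p1=0, p2=0, p3=1, p4=1: formula gives 0, g = 0 ✓
  … (the remaining 12 rows also agree.)
All 16 rows match — the expression computes g exactly.

Yes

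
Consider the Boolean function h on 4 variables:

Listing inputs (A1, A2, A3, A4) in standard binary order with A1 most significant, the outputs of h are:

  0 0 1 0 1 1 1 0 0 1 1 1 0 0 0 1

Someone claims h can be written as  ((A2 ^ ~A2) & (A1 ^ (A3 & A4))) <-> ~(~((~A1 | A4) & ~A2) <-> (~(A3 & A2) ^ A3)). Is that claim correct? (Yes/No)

Yes

Check the formula against h row by row:
  A1=0, A2=0, A3=0, A4=0: formula gives 0, h = 0 ✓
  A1=0, A2=0, A3=0, A4=1: formula gives 0, h = 0 ✓
  A1=0, A2=0, A3=1, A4=0: formula gives 1, h = 1 ✓
  A1=0, A2=0, A3=1, A4=1: formula gives 0, h = 0 ✓
  … (the remaining 12 rows also agree.)
All 16 rows match — the expression computes h exactly.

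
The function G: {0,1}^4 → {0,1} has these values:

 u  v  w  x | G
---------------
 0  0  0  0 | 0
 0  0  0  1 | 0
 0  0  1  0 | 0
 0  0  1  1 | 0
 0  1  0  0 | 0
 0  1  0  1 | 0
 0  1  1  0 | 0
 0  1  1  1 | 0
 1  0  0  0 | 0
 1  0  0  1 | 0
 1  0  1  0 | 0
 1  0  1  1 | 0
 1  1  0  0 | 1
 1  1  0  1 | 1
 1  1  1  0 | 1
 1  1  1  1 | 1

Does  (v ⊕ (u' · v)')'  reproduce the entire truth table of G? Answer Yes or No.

Yes

Evaluate (v ⊕ (u' · v)')' on each row and compare to G:
  u=0, v=0, w=0, x=0: formula gives 0, G = 0 ✓
  u=0, v=0, w=0, x=1: formula gives 0, G = 0 ✓
  u=0, v=0, w=1, x=0: formula gives 0, G = 0 ✓
  u=0, v=0, w=1, x=1: formula gives 0, G = 0 ✓
  … (the remaining 12 rows also agree.)
Every row agrees, so the formula is equivalent.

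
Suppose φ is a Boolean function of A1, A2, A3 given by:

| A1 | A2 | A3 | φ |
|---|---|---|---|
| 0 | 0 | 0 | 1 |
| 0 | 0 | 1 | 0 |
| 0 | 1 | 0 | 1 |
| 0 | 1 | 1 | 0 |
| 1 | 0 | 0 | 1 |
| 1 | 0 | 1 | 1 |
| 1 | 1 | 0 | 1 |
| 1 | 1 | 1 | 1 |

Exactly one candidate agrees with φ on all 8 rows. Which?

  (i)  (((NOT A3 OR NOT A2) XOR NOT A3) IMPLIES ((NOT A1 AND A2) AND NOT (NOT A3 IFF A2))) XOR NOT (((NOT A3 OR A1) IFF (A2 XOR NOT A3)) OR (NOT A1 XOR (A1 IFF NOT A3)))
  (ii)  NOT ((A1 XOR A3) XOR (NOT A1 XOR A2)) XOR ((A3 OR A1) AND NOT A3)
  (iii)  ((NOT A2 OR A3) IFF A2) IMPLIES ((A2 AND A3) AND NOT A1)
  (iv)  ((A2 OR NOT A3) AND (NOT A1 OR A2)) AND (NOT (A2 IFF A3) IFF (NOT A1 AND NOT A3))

(ii) disagrees with φ on (0,0,0) (formula → 0, table → 1); rule it out.
(iii) disagrees with φ on (0,0,1) (formula → 1, table → 0); rule it out.
(iv) disagrees with φ on (0,0,0) (formula → 0, table → 1); rule it out.
(i) is the remaining candidate, and it agrees with φ on all 8 inputs.

i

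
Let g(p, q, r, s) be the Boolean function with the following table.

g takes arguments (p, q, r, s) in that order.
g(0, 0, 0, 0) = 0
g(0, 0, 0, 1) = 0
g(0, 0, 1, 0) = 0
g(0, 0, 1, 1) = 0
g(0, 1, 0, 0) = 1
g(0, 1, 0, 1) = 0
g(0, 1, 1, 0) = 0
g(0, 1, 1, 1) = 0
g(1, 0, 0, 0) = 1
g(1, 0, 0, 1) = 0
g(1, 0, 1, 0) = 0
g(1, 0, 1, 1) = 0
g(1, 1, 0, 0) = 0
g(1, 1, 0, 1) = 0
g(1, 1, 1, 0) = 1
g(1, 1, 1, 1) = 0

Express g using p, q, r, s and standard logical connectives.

g(p, q, r, s) = ((((not p and q) and not r) and not s) or (((p and not q) and not r) and not s)) or (((p and q) and r) and not s)

g=1 on 3 inputs: (0,1,0,0), (1,0,0,0), (1,1,1,0). Reading each as a conjunction of literals (¬p·q·¬r·¬s, p·¬q·¬r·¬s, p·q·r·¬s) and taking the OR gives the canonical DNF.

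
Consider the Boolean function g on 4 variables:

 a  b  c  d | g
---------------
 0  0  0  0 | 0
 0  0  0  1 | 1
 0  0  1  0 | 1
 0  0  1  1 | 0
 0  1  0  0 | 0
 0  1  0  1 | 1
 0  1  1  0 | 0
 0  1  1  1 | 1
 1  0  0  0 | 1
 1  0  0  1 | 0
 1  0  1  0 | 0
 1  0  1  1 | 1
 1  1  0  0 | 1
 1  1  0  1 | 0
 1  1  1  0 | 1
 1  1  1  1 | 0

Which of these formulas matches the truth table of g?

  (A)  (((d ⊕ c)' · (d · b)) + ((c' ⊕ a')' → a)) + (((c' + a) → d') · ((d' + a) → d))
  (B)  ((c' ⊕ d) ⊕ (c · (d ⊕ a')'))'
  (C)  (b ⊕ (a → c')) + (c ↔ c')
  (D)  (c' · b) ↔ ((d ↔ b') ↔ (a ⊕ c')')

D

(A): at (0,0,0,1) it gives 0, but g = 1 — eliminated.
(B): at (0,0,1,1) it gives 1, but g = 0 — eliminated.
(C): at (0,0,0,0) it gives 1, but g = 0 — eliminated.
(D) is the remaining candidate, and it agrees with g on all 16 inputs.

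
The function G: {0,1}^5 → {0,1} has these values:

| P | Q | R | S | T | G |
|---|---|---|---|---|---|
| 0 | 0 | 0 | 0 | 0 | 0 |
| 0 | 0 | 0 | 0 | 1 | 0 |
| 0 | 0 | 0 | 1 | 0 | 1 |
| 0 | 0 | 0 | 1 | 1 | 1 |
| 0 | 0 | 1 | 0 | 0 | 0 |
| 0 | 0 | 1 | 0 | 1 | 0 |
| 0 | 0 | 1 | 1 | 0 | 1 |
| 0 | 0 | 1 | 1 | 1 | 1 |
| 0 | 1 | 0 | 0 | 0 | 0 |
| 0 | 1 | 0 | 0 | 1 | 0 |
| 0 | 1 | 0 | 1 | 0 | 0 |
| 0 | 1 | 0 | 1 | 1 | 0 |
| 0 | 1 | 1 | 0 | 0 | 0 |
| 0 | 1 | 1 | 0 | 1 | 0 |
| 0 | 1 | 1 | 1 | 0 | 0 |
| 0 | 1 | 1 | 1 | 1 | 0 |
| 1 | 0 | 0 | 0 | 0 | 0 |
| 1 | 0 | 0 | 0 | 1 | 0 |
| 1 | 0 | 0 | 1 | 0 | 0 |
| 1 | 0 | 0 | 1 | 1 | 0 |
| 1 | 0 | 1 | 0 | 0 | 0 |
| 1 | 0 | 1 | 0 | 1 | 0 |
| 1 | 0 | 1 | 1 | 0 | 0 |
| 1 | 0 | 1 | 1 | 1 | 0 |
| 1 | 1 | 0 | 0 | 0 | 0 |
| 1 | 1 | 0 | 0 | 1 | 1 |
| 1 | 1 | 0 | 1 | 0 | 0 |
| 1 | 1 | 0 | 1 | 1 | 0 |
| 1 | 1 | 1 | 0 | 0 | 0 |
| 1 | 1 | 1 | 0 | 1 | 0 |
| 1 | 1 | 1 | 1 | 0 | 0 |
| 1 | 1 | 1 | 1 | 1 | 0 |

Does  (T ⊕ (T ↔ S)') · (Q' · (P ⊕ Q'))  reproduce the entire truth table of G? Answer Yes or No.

No

Check the formula against G row by row:
  P=0, Q=0, R=0, S=0, T=0: formula gives 0, G = 0 ✓
  P=0, Q=0, R=0, S=0, T=1: formula gives 0, G = 0 ✓
  P=0, Q=0, R=0, S=1, T=0: formula gives 1, G = 1 ✓
  P=0, Q=0, R=0, S=1, T=1: formula gives 1, G = 1 ✓
  …
  P=1, Q=1, R=0, S=0, T=1: formula gives 0, but G = 1 ✗
Row (1,1,0,0,1) is a counterexample, so the formula is not equivalent to G.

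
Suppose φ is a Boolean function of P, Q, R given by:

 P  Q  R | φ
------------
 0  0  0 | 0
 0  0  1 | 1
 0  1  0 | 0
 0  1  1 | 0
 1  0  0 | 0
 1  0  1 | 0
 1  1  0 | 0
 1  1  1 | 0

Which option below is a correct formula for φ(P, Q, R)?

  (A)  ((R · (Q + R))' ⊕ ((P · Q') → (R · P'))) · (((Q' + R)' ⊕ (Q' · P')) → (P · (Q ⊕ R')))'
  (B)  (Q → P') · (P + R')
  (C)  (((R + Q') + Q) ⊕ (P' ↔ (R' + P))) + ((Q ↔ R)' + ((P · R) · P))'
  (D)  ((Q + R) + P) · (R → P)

A

(B) fails at (0,0,0): the formula yields 1, φ is 0.
(C) fails at (0,0,0): the formula yields 1, φ is 0.
(D) fails at (0,0,1): the formula yields 0, φ is 1.
(A) is the remaining candidate, and it agrees with φ on all 8 inputs.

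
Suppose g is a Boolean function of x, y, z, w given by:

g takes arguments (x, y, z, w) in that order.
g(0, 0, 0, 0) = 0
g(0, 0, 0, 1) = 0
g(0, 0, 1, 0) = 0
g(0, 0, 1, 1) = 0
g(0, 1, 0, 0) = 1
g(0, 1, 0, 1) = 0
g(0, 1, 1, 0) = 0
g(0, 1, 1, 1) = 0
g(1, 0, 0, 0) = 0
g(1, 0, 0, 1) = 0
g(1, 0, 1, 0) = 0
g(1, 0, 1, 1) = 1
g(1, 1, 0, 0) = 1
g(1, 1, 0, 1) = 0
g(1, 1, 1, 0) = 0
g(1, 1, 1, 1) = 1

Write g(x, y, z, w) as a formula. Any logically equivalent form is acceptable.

g=1 on 4 inputs: (0,1,0,0), (1,0,1,1), (1,1,0,0), (1,1,1,1). Reading each as a conjunction of literals (¬x·y·¬z·¬w, x·¬y·z·w, x·y·¬z·¬w, x·y·z·w) and taking the OR gives the canonical DNF.

g(x, y, z, w) = (((((~x & y) & ~z) & ~w) | (((x & ~y) & z) & w)) | (((x & y) & ~z) & ~w)) | (((x & y) & z) & w)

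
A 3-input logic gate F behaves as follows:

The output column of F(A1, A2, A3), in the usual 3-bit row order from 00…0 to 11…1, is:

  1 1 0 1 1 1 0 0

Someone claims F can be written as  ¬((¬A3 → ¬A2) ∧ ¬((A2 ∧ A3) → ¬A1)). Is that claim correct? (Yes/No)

Check the formula against F row by row:
  A1=0, A2=0, A3=0: formula gives 1, F = 1 ✓
  A1=0, A2=0, A3=1: formula gives 1, F = 1 ✓
  A1=0, A2=1, A3=0: formula gives 1, but F = 0 ✗
A single disagreement suffices: at (0,1,0) they differ, so the formula does not compute F.

No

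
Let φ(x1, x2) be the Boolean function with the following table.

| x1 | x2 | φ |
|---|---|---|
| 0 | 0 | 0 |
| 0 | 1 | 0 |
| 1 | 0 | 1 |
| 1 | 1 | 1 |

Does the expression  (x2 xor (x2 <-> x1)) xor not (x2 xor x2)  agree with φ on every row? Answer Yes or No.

Evaluate (x2 xor (x2 <-> x1)) xor not (x2 xor x2) on each row and compare to φ:
  x1=0, x2=0: formula gives 0, φ = 0 ✓
  x1=0, x2=1: formula gives 0, φ = 0 ✓
  x1=1, x2=0: formula gives 1, φ = 1 ✓
  x1=1, x2=1: formula gives 1, φ = 1 ✓
Every row agrees, so the formula is equivalent.

Yes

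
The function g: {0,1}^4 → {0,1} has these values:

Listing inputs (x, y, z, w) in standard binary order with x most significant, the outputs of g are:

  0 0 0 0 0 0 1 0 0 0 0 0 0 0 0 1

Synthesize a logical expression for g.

g=1 on 2 inputs: (0,1,1,0), (1,1,1,1). Reading each as a conjunction of literals (¬x·y·z·¬w, x·y·z·w) and taking the OR gives the canonical DNF.

g(x, y, z, w) = (((not x and y) and z) and not w) or (((x and y) and z) and w)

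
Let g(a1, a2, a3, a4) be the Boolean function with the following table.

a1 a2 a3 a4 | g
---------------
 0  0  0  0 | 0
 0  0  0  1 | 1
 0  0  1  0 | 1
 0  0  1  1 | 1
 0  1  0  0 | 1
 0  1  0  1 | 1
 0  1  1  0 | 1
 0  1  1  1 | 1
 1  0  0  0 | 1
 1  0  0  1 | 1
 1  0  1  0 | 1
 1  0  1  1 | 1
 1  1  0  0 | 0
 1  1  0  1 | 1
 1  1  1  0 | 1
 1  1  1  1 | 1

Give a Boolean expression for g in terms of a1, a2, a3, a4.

g(a1, a2, a3, a4) = ~((((~a1 & ~a2) & ~a3) & ~a4) | (((a1 & a2) & ~a3) & ~a4))

The 0-rows are (0,0,0,0), (1,1,0,0). Take each as a conjunction (¬a1·¬a2·¬a3·¬a4, a1·a2·¬a3·¬a4), form their disjunction, and complement — that gives a formula that is 1 everywhere g is.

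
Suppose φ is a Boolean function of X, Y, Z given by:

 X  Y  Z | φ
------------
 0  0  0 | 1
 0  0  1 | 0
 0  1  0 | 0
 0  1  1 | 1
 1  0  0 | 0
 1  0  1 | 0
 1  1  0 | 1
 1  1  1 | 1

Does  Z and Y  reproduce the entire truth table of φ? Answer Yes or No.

Evaluate Z and Y on each row and compare to φ:
  X=0, Y=0, Z=0: formula gives 0, but φ = 1 ✗
Since they disagree at (0,0,0), the expression is not a correct formula for φ.

No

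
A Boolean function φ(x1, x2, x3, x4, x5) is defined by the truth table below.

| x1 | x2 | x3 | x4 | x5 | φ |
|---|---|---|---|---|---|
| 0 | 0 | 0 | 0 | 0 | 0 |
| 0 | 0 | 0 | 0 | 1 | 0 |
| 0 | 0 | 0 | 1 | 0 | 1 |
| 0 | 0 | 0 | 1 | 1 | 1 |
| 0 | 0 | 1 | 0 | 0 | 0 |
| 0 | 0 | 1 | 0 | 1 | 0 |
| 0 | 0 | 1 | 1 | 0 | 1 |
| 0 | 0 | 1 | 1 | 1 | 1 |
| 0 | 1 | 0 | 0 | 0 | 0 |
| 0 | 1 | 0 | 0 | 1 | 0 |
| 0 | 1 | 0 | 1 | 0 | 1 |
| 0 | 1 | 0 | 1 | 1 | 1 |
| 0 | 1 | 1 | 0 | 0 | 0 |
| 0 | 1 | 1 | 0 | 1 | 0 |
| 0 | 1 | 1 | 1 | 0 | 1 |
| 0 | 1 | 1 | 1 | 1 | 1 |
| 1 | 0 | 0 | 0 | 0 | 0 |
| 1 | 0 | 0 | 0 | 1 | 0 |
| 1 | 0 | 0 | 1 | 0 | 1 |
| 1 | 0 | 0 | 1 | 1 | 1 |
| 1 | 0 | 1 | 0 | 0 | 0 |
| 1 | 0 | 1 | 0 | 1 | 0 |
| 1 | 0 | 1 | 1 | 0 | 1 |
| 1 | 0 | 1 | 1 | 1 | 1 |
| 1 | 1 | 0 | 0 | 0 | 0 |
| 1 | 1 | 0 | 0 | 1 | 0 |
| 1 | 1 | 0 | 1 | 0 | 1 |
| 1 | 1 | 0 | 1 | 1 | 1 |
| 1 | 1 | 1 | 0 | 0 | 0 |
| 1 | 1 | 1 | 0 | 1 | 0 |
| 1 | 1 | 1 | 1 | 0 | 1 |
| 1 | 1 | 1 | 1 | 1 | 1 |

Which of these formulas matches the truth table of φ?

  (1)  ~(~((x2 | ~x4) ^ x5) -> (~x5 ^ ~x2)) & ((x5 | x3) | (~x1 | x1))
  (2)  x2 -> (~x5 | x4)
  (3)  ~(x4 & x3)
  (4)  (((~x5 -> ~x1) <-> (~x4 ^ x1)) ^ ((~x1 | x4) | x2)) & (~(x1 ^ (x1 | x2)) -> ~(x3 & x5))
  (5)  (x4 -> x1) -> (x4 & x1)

5

(1) disagrees with φ on (0,0,0,1,1) (formula → 0, table → 1); rule it out.
(2) disagrees with φ on (0,0,0,0,0) (formula → 1, table → 0); rule it out.
(3) disagrees with φ on (0,0,0,0,0) (formula → 1, table → 0); rule it out.
(4) disagrees with φ on (0,0,1,1,1) (formula → 0, table → 1); rule it out.
Only (5) survives; checking it on all 32 rows confirms it matches φ.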